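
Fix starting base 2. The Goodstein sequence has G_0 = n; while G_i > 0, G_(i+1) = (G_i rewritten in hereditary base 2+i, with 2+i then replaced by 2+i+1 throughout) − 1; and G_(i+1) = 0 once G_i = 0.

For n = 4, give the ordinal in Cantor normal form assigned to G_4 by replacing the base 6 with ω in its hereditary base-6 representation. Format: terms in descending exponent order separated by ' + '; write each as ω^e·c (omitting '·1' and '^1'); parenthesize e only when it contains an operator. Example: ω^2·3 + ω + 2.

base 2: 4 = 2^2; at 3: 3^3 = 27; next = 26
base 3: 26 = 2·3^2 + 2·3 + 2; at 4: 2·4^2 + 2·4 + 2 = 42; next = 41
base 4: 41 = 2·4^2 + 2·4 + 1; at 5: 2·5^2 + 2·5 + 1 = 61; next = 60
base 5: 60 = 2·5^2 + 2·5; at 6: 2·6^2 + 2·6 = 84; next = 83
base 6: 83 = 2·6^2 + 6 + 5; at 7: 2·7^2 + 7 + 5 = 110; next = 109

ω^2·2 + ω + 5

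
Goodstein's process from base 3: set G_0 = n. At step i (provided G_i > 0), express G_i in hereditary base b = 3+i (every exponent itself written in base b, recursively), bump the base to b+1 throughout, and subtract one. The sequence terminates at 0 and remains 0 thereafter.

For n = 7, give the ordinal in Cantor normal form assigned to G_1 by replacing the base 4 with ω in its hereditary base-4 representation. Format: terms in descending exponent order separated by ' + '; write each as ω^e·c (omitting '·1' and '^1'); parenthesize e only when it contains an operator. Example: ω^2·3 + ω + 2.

ω·2

i=0: 7 = 2·3 + 1 (b=3); 3→4: 2·4 + 1 = 9; 9−1 = 8
i=1: 8 = 2·4 (b=4); 4→5: 2·5 = 10; 10−1 = 9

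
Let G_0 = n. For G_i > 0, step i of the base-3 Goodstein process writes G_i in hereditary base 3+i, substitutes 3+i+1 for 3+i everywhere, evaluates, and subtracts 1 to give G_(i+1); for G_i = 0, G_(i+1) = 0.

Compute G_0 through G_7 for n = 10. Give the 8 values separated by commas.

step 0: 10 = 3^2 + 1; sub 4 for 3: 4^2 + 1; = 17; G_1 = 17−1 = 16
step 1: 16 = 4^2; sub 5 for 4: 5^2; = 25; G_2 = 25−1 = 24
step 2: 24 = 4·5 + 4; sub 6 for 5: 4·6 + 4; = 28; G_3 = 28−1 = 27
step 3: 27 = 4·6 + 3; sub 7 for 6: 4·7 + 3; = 31; G_4 = 31−1 = 30
step 4: 30 = 4·7 + 2; sub 8 for 7: 4·8 + 2; = 34; G_5 = 34−1 = 33
step 5: 33 = 4·8 + 1; sub 9 for 8: 4·9 + 1; = 37; G_6 = 37−1 = 36
step 6: 36 = 4·9; sub 10 for 9: 4·10; = 40; G_7 = 40−1 = 39

10, 16, 24, 27, 30, 33, 36, 39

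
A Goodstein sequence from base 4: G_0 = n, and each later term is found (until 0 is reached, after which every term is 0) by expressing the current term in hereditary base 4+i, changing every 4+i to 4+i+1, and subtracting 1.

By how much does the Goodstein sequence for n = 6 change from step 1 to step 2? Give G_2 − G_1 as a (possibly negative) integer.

step 0: 6 = 4 + 2; sub 5 for 4: 5 + 2; = 7; G_1 = 7−1 = 6
step 1: 6 = 5 + 1; sub 6 for 5: 6 + 1; = 7; G_2 = 7−1 = 6

0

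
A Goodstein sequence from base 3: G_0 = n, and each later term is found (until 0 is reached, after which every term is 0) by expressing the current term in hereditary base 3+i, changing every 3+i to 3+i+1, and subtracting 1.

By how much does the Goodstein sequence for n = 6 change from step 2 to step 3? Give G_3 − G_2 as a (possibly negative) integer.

base 3: 6 = 2·3; at 4: 2·4 = 8; next = 7
base 4: 7 = 4 + 3; at 5: 5 + 3 = 8; next = 7
base 5: 7 = 5 + 2; at 6: 6 + 2 = 8; next = 7

0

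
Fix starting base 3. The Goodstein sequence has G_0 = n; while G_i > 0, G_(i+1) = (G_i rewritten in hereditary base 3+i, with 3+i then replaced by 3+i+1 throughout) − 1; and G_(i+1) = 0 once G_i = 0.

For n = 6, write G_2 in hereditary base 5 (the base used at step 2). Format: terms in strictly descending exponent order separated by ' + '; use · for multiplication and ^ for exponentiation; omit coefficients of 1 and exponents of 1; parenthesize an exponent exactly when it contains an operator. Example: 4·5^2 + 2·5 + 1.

5 + 2

(0) 6|_3 = 2·3 ↦ 2·4|_4 = 8 ⇒ 7
(1) 7|_4 = 4 + 3 ↦ 5 + 3|_5 = 8 ⇒ 7
(2) 7|_5 = 5 + 2 ↦ 6 + 2|_6 = 8 ⇒ 7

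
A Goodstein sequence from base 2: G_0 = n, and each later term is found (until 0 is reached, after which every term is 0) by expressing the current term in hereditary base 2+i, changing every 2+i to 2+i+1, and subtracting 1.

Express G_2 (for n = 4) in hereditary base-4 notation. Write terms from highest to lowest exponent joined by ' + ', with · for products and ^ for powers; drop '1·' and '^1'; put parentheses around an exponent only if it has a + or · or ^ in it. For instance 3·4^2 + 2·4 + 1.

i=0: 4 = 2^2 (b=2); 2→3: 3^3 = 27; 27−1 = 26
i=1: 26 = 2·3^2 + 2·3 + 2 (b=3); 3→4: 2·4^2 + 2·4 + 2 = 42; 42−1 = 41

2·4^2 + 2·4 + 1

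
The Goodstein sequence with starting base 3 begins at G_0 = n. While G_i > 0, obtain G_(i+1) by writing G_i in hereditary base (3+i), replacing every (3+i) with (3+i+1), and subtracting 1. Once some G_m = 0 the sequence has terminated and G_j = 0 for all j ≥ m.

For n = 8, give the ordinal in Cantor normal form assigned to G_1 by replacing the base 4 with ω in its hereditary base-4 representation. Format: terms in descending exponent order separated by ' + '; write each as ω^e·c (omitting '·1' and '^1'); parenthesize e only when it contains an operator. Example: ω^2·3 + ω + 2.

ω·2 + 1

base 3: 8 = 2·3 + 2; at 4: 2·4 + 2 = 10; next = 9
base 4: 9 = 2·4 + 1; at 5: 2·5 + 1 = 11; next = 10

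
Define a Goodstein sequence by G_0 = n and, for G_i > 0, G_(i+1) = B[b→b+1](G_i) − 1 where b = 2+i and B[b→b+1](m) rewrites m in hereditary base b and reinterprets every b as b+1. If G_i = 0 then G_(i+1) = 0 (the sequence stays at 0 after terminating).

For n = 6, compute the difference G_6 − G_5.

89204

G_0=6  [base 2] 2^2 + 2  →[2↦3]→  3^3 + 3 = 30  −1 ⇒ G_1=29
G_1=29  [base 3] 3^3 + 2  →[3↦4]→  4^4 + 2 = 258  −1 ⇒ G_2=257
G_2=257  [base 4] 4^4 + 1  →[4↦5]→  5^5 + 1 = 3126  −1 ⇒ G_3=3125
G_3=3125  [base 5] 5^5  →[5↦6]→  6^6 = 46656  −1 ⇒ G_4=46655
G_4=46655  [base 6] 5·6^5 + 5·6^4 + 5·6^3 + 5·6^2 + 5·6 + 5  →[6↦7]→  5·7^5 + 5·7^4 + 5·7^3 + 5·7^2 + 5·7 + 5 = 98040  −1 ⇒ G_5=98039
G_5=98039  [base 7] 5·7^5 + 5·7^4 + 5·7^3 + 5·7^2 + 5·7 + 4  →[7↦8]→  5·8^5 + 5·8^4 + 5·8^3 + 5·8^2 + 5·8 + 4 = 187244  −1 ⇒ G_6=187243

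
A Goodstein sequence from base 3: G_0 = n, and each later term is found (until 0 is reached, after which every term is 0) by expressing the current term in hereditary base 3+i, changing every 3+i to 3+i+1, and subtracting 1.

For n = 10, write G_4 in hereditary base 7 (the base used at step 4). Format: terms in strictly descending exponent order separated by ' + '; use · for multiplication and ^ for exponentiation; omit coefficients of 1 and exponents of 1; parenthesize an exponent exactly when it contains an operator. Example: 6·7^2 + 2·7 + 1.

G_0 = 10. HB_3(10) = 3^2 + 1. Bump = 17. G_1 = 16.
G_1 = 16. HB_4(16) = 4^2. Bump = 25. G_2 = 24.
G_2 = 24. HB_5(24) = 4·5 + 4. Bump = 28. G_3 = 27.
G_3 = 27. HB_6(27) = 4·6 + 3. Bump = 31. G_4 = 30.

4·7 + 2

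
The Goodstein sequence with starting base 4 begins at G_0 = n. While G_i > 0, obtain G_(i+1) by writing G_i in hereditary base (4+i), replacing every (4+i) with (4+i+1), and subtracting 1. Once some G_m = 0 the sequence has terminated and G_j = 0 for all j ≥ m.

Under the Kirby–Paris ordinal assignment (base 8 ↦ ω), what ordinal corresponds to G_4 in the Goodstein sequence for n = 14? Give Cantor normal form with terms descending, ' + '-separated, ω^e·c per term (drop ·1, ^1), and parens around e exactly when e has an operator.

ω·2 + 5

base 4: 14 = 3·4 + 2; at 5: 3·5 + 2 = 17; next = 16
base 5: 16 = 3·5 + 1; at 6: 3·6 + 1 = 19; next = 18
base 6: 18 = 3·6; at 7: 3·7 = 21; next = 20
base 7: 20 = 2·7 + 6; at 8: 2·8 + 6 = 22; next = 21
base 8: 21 = 2·8 + 5; at 9: 2·9 + 5 = 23; next = 22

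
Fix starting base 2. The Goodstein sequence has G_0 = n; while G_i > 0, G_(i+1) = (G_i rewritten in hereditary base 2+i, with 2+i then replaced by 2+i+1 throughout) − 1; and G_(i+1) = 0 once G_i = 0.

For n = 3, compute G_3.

3 —HB2→ 2 + 1 —bump→ 3 + 1 = 4 —(−1)→ 3
3 —HB3→ 3 —bump→ 4 = 4 —(−1)→ 3
3 —HB4→ 3 —bump→ 3 = 3 —(−1)→ 2
2 —HB5→ 2 —bump→ 2 = 2 —(−1)→ 1

2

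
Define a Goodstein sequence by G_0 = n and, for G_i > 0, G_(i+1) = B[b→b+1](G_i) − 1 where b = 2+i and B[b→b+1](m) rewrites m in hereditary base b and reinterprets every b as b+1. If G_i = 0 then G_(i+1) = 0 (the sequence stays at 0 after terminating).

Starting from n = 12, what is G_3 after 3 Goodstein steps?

base 2: 12 = 2^(2 + 1) + 2^2; at 3: 3^(3 + 1) + 3^3 = 108; next = 107
base 3: 107 = 3^(3 + 1) + 2·3^2 + 2·3 + 2; at 4: 4^(4 + 1) + 2·4^2 + 2·4 + 2 = 1066; next = 1065
base 4: 1065 = 4^(4 + 1) + 2·4^2 + 2·4 + 1; at 5: 5^(5 + 1) + 2·5^2 + 2·5 + 1 = 15686; next = 15685
base 5: 15685 = 5^(5 + 1) + 2·5^2 + 2·5; at 6: 6^(6 + 1) + 2·6^2 + 2·6 = 280020; next = 280019

15685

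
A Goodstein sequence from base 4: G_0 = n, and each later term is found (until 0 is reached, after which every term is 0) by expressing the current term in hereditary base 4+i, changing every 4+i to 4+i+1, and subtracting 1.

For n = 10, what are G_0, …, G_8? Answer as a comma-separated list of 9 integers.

10, 11, 12, 13, 13, 13, 13, 13, 13

G_0 = 10. HB_4(10) = 2·4 + 2. Bump = 12. G_1 = 11.
G_1 = 11. HB_5(11) = 2·5 + 1. Bump = 13. G_2 = 12.
G_2 = 12. HB_6(12) = 2·6. Bump = 14. G_3 = 13.
G_3 = 13. HB_7(13) = 7 + 6. Bump = 14. G_4 = 13.
G_4 = 13. HB_8(13) = 8 + 5. Bump = 14. G_5 = 13.
G_5 = 13. HB_9(13) = 9 + 4. Bump = 14. G_6 = 13.
G_6 = 13. HB_10(13) = 10 + 3. Bump = 14. G_7 = 13.
G_7 = 13. HB_11(13) = 11 + 2. Bump = 14. G_8 = 13.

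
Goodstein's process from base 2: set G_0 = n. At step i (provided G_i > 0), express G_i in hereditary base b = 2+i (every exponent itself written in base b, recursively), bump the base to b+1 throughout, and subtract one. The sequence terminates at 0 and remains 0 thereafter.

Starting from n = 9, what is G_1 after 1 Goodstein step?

81

(0) 9|_2 = 2^(2 + 1) + 1 ↦ 3^(3 + 1) + 1|_3 = 82 ⇒ 81
(1) 81|_3 = 3^(3 + 1) ↦ 4^(4 + 1)|_4 = 1024 ⇒ 1023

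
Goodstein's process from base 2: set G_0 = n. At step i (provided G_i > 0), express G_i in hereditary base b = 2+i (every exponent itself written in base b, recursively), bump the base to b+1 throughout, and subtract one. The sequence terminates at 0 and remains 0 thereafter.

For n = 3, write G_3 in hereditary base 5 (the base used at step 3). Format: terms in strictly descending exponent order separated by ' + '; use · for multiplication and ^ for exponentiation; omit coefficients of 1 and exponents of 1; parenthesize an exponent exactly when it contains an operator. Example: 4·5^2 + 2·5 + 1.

i=0: 3 = 2 + 1 (b=2); 2→3: 3 + 1 = 4; 4−1 = 3
i=1: 3 = 3 (b=3); 3→4: 4 = 4; 4−1 = 3
i=2: 3 = 3 (b=4); 4→5: 3 = 3; 3−1 = 2
i=3: 2 = 2 (b=5); 5→6: 2 = 2; 2−1 = 1

2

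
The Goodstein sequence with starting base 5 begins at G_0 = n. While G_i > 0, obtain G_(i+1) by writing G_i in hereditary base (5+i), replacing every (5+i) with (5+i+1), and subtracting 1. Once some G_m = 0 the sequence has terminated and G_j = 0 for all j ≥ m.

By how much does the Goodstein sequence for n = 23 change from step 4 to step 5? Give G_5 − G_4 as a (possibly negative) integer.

23 —HB5→ 4·5 + 3 —bump→ 4·6 + 3 = 27 —(−1)→ 26
26 —HB6→ 4·6 + 2 —bump→ 4·7 + 2 = 30 —(−1)→ 29
29 —HB7→ 4·7 + 1 —bump→ 4·8 + 1 = 33 —(−1)→ 32
32 —HB8→ 4·8 —bump→ 4·9 = 36 —(−1)→ 35
35 —HB9→ 3·9 + 8 —bump→ 3·10 + 8 = 38 —(−1)→ 37

2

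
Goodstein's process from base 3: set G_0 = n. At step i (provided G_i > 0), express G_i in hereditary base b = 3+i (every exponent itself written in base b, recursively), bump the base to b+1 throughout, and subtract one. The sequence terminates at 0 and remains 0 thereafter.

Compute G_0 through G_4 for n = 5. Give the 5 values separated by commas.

i=0: 5 = 3 + 2 (b=3); 3→4: 4 + 2 = 6; 6−1 = 5
i=1: 5 = 4 + 1 (b=4); 4→5: 5 + 1 = 6; 6−1 = 5
i=2: 5 = 5 (b=5); 5→6: 6 = 6; 6−1 = 5
i=3: 5 = 5 (b=6); 6→7: 5 = 5; 5−1 = 4

5, 5, 5, 5, 4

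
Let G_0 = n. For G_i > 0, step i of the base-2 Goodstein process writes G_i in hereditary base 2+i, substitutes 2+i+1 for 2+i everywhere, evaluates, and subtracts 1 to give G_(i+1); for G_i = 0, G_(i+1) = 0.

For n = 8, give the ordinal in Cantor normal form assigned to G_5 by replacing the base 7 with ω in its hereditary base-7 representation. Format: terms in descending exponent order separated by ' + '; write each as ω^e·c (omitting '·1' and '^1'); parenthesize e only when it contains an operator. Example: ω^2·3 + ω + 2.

ω^ω·2 + ω^2·2 + ω + 4

8 —HB2→ 2^(2 + 1) —bump→ 3^(3 + 1) = 81 —(−1)→ 80
80 —HB3→ 2·3^3 + 2·3^2 + 2·3 + 2 —bump→ 2·4^4 + 2·4^2 + 2·4 + 2 = 554 —(−1)→ 553
553 —HB4→ 2·4^4 + 2·4^2 + 2·4 + 1 —bump→ 2·5^5 + 2·5^2 + 2·5 + 1 = 6311 —(−1)→ 6310
6310 —HB5→ 2·5^5 + 2·5^2 + 2·5 —bump→ 2·6^6 + 2·6^2 + 2·6 = 93396 —(−1)→ 93395
93395 —HB6→ 2·6^6 + 2·6^2 + 6 + 5 —bump→ 2·7^7 + 2·7^2 + 7 + 5 = 1647196 —(−1)→ 1647195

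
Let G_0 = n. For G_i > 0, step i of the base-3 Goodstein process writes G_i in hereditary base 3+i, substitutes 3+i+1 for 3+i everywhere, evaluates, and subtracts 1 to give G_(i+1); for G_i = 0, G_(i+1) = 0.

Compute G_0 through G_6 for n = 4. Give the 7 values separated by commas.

base 3: 4 = 3 + 1; at 4: 4 + 1 = 5; next = 4
base 4: 4 = 4; at 5: 5 = 5; next = 4
base 5: 4 = 4; at 6: 4 = 4; next = 3
base 6: 3 = 3; at 7: 3 = 3; next = 2
base 7: 2 = 2; at 8: 2 = 2; next = 1
base 8: 1 = 1; at 9: 1 = 1; next = 0

4, 4, 4, 3, 2, 1, 0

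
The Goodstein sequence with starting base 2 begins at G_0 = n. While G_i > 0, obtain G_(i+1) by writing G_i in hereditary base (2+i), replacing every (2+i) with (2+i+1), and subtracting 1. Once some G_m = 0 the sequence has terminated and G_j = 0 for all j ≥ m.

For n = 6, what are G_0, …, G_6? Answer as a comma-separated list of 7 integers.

step 0: 6 = 2^2 + 2; sub 3 for 2: 3^3 + 3; = 30; G_1 = 30−1 = 29
step 1: 29 = 3^3 + 2; sub 4 for 3: 4^4 + 2; = 258; G_2 = 258−1 = 257
step 2: 257 = 4^4 + 1; sub 5 for 4: 5^5 + 1; = 3126; G_3 = 3126−1 = 3125
step 3: 3125 = 5^5; sub 6 for 5: 6^6; = 46656; G_4 = 46656−1 = 46655
step 4: 46655 = 5·6^5 + 5·6^4 + 5·6^3 + 5·6^2 + 5·6 + 5; sub 7 for 6: 5·7^5 + 5·7^4 + 5·7^3 + 5·7^2 + 5·7 + 5; = 98040; G_5 = 98040−1 = 98039
step 5: 98039 = 5·7^5 + 5·7^4 + 5·7^3 + 5·7^2 + 5·7 + 4; sub 8 for 7: 5·8^5 + 5·8^4 + 5·8^3 + 5·8^2 + 5·8 + 4; = 187244; G_6 = 187244−1 = 187243

6, 29, 257, 3125, 46655, 98039, 187243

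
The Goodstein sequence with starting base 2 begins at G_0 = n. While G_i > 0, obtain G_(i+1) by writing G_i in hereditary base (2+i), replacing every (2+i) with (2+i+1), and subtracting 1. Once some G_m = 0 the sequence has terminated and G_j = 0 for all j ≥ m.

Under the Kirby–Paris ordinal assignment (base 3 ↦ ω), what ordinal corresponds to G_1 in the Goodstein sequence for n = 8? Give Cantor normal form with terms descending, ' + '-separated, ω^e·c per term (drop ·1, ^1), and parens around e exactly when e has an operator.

ω^ω·2 + ω^2·2 + ω·2 + 2

(0) 8|_2 = 2^(2 + 1) ↦ 3^(3 + 1)|_3 = 81 ⇒ 80
(1) 80|_3 = 2·3^3 + 2·3^2 + 2·3 + 2 ↦ 2·4^4 + 2·4^2 + 2·4 + 2|_4 = 554 ⇒ 553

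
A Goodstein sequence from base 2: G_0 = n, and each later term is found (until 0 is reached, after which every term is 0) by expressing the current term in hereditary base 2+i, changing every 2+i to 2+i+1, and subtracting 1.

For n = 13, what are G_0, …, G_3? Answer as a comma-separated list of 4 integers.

G_0 = 13. HB_2(13) = 2^(2 + 1) + 2^2 + 1. Bump = 109. G_1 = 108.
G_1 = 108. HB_3(108) = 3^(3 + 1) + 3^3. Bump = 1280. G_2 = 1279.
G_2 = 1279. HB_4(1279) = 4^(4 + 1) + 3·4^3 + 3·4^2 + 3·4 + 3. Bump = 16093. G_3 = 16092.

13, 108, 1279, 16092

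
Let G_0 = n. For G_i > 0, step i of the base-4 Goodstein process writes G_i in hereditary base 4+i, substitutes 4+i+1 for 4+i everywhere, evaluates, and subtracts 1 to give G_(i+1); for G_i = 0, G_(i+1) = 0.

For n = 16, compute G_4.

G_0=16  [base 4] 4^2  →[4↦5]→  5^2 = 25  −1 ⇒ G_1=24
G_1=24  [base 5] 4·5 + 4  →[5↦6]→  4·6 + 4 = 28  −1 ⇒ G_2=27
G_2=27  [base 6] 4·6 + 3  →[6↦7]→  4·7 + 3 = 31  −1 ⇒ G_3=30
G_3=30  [base 7] 4·7 + 2  →[7↦8]→  4·8 + 2 = 34  −1 ⇒ G_4=33
G_4=33  [base 8] 4·8 + 1  →[8↦9]→  4·9 + 1 = 37  −1 ⇒ G_5=36

33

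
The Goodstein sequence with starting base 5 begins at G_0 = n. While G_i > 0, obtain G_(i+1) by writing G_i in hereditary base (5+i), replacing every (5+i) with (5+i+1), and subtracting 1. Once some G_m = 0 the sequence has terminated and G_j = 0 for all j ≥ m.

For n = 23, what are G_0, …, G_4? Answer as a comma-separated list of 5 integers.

23, 26, 29, 32, 35

(0) 23|_5 = 4·5 + 3 ↦ 4·6 + 3|_6 = 27 ⇒ 26
(1) 26|_6 = 4·6 + 2 ↦ 4·7 + 2|_7 = 30 ⇒ 29
(2) 29|_7 = 4·7 + 1 ↦ 4·8 + 1|_8 = 33 ⇒ 32
(3) 32|_8 = 4·8 ↦ 4·9|_9 = 36 ⇒ 35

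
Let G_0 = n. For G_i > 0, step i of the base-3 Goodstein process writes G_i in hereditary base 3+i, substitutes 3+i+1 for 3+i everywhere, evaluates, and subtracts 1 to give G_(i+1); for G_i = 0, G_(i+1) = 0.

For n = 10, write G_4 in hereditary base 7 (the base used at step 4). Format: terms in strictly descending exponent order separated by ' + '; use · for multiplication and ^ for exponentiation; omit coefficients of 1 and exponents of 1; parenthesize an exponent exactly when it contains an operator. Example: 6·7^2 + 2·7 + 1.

G_0 = 10. HB_3(10) = 3^2 + 1. Bump = 17. G_1 = 16.
G_1 = 16. HB_4(16) = 4^2. Bump = 25. G_2 = 24.
G_2 = 24. HB_5(24) = 4·5 + 4. Bump = 28. G_3 = 27.
G_3 = 27. HB_6(27) = 4·6 + 3. Bump = 31. G_4 = 30.
G_4 = 30. HB_7(30) = 4·7 + 2. Bump = 34. G_5 = 33.

4·7 + 2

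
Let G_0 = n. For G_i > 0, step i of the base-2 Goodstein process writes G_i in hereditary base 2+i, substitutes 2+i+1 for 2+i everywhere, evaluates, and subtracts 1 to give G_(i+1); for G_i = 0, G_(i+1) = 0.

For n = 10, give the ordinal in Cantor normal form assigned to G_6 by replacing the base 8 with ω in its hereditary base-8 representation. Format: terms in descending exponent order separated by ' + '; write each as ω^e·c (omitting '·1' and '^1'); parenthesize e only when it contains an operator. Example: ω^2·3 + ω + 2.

ω^ω·5 + ω^5·5 + ω^4·5 + ω^3·5 + ω^2·5 + ω·5 + 3

G_0 = 10. HB_2(10) = 2^(2 + 1) + 2. Bump = 84. G_1 = 83.
G_1 = 83. HB_3(83) = 3^(3 + 1) + 2. Bump = 1026. G_2 = 1025.
G_2 = 1025. HB_4(1025) = 4^(4 + 1) + 1. Bump = 15626. G_3 = 15625.
G_3 = 15625. HB_5(15625) = 5^(5 + 1). Bump = 279936. G_4 = 279935.
G_4 = 279935. HB_6(279935) = 5·6^6 + 5·6^5 + 5·6^4 + 5·6^3 + 5·6^2 + 5·6 + 5. Bump = 4215755. G_5 = 4215754.
G_5 = 4215754. HB_7(4215754) = 5·7^7 + 5·7^5 + 5·7^4 + 5·7^3 + 5·7^2 + 5·7 + 4. Bump = 84073324. G_6 = 84073323.
G_6 = 84073323. HB_8(84073323) = 5·8^8 + 5·8^5 + 5·8^4 + 5·8^3 + 5·8^2 + 5·8 + 3. Bump = 1937434593. G_7 = 1937434592.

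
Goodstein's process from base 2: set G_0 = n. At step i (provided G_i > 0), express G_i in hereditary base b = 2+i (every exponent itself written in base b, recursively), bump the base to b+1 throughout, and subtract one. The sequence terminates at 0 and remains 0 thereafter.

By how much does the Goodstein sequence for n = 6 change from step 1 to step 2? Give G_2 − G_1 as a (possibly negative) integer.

step 0: 6 = 2^2 + 2; sub 3 for 2: 3^3 + 3; = 30; G_1 = 30−1 = 29
step 1: 29 = 3^3 + 2; sub 4 for 3: 4^4 + 2; = 258; G_2 = 258−1 = 257

228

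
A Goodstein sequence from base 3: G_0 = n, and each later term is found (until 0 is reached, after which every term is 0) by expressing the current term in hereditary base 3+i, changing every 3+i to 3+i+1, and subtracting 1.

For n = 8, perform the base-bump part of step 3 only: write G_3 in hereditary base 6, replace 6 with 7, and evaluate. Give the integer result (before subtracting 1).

12

G_0=8  [base 3] 2·3 + 2  →[3↦4]→  2·4 + 2 = 10  −1 ⇒ G_1=9
G_1=9  [base 4] 2·4 + 1  →[4↦5]→  2·5 + 1 = 11  −1 ⇒ G_2=10
G_2=10  [base 5] 2·5  →[5↦6]→  2·6 = 12  −1 ⇒ G_3=11
G_3=11  [base 6] 6 + 5  →[6↦7]→  7 + 5 = 12  −1 ⇒ G_4=11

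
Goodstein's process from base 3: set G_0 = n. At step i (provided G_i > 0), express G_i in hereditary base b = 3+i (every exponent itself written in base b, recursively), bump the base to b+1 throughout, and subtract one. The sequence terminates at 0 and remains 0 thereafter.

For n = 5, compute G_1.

5 —HB3→ 3 + 2 —bump→ 4 + 2 = 6 —(−1)→ 5
5 —HB4→ 4 + 1 —bump→ 5 + 1 = 6 —(−1)→ 5

5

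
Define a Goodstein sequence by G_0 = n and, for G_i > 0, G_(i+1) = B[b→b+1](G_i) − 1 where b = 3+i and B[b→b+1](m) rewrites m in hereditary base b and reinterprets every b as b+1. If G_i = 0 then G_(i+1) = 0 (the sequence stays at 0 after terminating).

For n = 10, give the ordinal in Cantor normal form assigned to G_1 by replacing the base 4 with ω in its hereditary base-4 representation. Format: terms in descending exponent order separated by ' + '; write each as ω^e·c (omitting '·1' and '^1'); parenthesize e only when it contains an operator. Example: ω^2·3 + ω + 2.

[0] 10 ≡ 3^2 + 1 (base 3). Lift 4: 17. −1: 16.
[1] 16 ≡ 4^2 (base 4). Lift 5: 25. −1: 24.

ω^2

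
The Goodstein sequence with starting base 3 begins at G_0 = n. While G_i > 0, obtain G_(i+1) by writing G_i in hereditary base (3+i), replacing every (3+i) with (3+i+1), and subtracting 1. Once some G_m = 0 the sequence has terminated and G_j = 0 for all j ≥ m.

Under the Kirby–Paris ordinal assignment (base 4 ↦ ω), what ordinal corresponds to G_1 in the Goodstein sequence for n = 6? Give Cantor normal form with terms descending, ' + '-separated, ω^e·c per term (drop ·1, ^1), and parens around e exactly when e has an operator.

base 3: 6 = 2·3; at 4: 2·4 = 8; next = 7
base 4: 7 = 4 + 3; at 5: 5 + 3 = 8; next = 7

ω + 3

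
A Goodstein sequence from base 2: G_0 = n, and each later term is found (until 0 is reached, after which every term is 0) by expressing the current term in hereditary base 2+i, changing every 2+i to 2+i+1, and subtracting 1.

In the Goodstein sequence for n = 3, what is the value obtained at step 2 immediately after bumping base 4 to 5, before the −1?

3

G_0=3  [base 2] 2 + 1  →[2↦3]→  3 + 1 = 4  −1 ⇒ G_1=3
G_1=3  [base 3] 3  →[3↦4]→  4 = 4  −1 ⇒ G_2=3
G_2=3  [base 4] 3  →[4↦5]→  3 = 3  −1 ⇒ G_3=2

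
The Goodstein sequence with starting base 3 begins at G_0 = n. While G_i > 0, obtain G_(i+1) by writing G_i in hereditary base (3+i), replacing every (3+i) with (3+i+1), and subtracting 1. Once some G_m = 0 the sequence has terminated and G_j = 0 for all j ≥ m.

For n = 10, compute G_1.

(0) 10|_3 = 3^2 + 1 ↦ 4^2 + 1|_4 = 17 ⇒ 16
(1) 16|_4 = 4^2 ↦ 5^2|_5 = 25 ⇒ 24

16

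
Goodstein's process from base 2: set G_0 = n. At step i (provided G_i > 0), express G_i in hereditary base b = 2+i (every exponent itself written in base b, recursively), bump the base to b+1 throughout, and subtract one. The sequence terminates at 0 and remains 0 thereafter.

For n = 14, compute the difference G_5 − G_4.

[0] 14 ≡ 2^(2 + 1) + 2^2 + 2 (base 2). Lift 3: 111. −1: 110.
[1] 110 ≡ 3^(3 + 1) + 3^3 + 2 (base 3). Lift 4: 1282. −1: 1281.
[2] 1281 ≡ 4^(4 + 1) + 4^4 + 1 (base 4). Lift 5: 18751. −1: 18750.
[3] 18750 ≡ 5^(5 + 1) + 5^5 (base 5). Lift 6: 326592. −1: 326591.
[4] 326591 ≡ 6^(6 + 1) + 5·6^5 + 5·6^4 + 5·6^3 + 5·6^2 + 5·6 + 5 (base 6). Lift 7: 5862841. −1: 5862840.

5536249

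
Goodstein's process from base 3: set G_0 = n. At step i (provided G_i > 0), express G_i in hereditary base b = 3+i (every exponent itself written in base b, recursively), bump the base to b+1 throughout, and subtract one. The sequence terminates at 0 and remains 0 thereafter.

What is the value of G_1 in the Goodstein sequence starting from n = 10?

16

G_0 = 10. HB_3(10) = 3^2 + 1. Bump = 17. G_1 = 16.
G_1 = 16. HB_4(16) = 4^2. Bump = 25. G_2 = 24.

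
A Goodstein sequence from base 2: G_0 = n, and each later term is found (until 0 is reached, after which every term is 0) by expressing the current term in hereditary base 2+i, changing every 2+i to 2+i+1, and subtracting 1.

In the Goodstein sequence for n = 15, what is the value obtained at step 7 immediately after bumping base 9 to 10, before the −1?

[0] 15 ≡ 2^(2 + 1) + 2^2 + 2 + 1 (base 2). Lift 3: 112. −1: 111.
[1] 111 ≡ 3^(3 + 1) + 3^3 + 3 (base 3). Lift 4: 1284. −1: 1283.
[2] 1283 ≡ 4^(4 + 1) + 4^4 + 3 (base 4). Lift 5: 18753. −1: 18752.
[3] 18752 ≡ 5^(5 + 1) + 5^5 + 2 (base 5). Lift 6: 326594. −1: 326593.
[4] 326593 ≡ 6^(6 + 1) + 6^6 + 1 (base 6). Lift 7: 6588345. −1: 6588344.
[5] 6588344 ≡ 7^(7 + 1) + 7^7 (base 7). Lift 8: 150994944. −1: 150994943.
[6] 150994943 ≡ 8^(8 + 1) + 7·8^7 + 7·8^6 + 7·8^5 + 7·8^4 + 7·8^3 + 7·8^2 + 7·8 + 7 (base 8). Lift 9: 3524450281. −1: 3524450280.
[7] 3524450280 ≡ 9^(9 + 1) + 7·9^7 + 7·9^6 + 7·9^5 + 7·9^4 + 7·9^3 + 7·9^2 + 7·9 + 6 (base 9). Lift 10: 100077777776. −1: 100077777775.

100077777776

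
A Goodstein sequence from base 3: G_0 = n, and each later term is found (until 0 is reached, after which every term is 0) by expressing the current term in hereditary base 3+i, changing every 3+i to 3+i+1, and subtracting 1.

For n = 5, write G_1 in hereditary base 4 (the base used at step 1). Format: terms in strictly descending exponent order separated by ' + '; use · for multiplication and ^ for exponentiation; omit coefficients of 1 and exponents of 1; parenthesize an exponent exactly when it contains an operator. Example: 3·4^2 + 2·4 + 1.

4 + 1

i=0: 5 = 3 + 2 (b=3); 3→4: 4 + 2 = 6; 6−1 = 5
i=1: 5 = 4 + 1 (b=4); 4→5: 5 + 1 = 6; 6−1 = 5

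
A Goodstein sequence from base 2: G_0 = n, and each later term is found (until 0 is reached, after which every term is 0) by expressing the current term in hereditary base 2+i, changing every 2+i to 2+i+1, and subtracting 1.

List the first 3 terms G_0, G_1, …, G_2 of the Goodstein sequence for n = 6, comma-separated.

base 2: 6 = 2^2 + 2; at 3: 3^3 + 3 = 30; next = 29
base 3: 29 = 3^3 + 2; at 4: 4^4 + 2 = 258; next = 257

6, 29, 257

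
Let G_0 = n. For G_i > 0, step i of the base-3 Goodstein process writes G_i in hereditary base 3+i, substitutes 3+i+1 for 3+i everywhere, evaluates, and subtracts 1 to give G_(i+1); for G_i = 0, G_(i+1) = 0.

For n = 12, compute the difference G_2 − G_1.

base 3: 12 = 3^2 + 3; at 4: 4^2 + 4 = 20; next = 19
base 4: 19 = 4^2 + 3; at 5: 5^2 + 3 = 28; next = 27

8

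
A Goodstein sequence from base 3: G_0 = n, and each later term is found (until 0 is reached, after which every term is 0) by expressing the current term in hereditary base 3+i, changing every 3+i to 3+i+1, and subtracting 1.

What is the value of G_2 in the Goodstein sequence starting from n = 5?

5

G_0=5  [base 3] 3 + 2  →[3↦4]→  4 + 2 = 6  −1 ⇒ G_1=5
G_1=5  [base 4] 4 + 1  →[4↦5]→  5 + 1 = 6  −1 ⇒ G_2=5
G_2=5  [base 5] 5  →[5↦6]→  6 = 6  −1 ⇒ G_3=5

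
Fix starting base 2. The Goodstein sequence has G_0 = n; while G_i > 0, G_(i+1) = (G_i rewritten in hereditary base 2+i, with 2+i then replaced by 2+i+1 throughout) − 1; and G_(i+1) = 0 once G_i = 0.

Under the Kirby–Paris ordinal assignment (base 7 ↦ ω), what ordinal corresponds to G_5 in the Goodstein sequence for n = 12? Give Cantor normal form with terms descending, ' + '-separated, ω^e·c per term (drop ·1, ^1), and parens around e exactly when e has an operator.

ω^(ω + 1) + ω^2·2 + ω + 4

G_0 = 12. HB_2(12) = 2^(2 + 1) + 2^2. Bump = 108. G_1 = 107.
G_1 = 107. HB_3(107) = 3^(3 + 1) + 2·3^2 + 2·3 + 2. Bump = 1066. G_2 = 1065.
G_2 = 1065. HB_4(1065) = 4^(4 + 1) + 2·4^2 + 2·4 + 1. Bump = 15686. G_3 = 15685.
G_3 = 15685. HB_5(15685) = 5^(5 + 1) + 2·5^2 + 2·5. Bump = 280020. G_4 = 280019.
G_4 = 280019. HB_6(280019) = 6^(6 + 1) + 2·6^2 + 6 + 5. Bump = 5764911. G_5 = 5764910.
G_5 = 5764910. HB_7(5764910) = 7^(7 + 1) + 2·7^2 + 7 + 4. Bump = 134217868. G_6 = 134217867.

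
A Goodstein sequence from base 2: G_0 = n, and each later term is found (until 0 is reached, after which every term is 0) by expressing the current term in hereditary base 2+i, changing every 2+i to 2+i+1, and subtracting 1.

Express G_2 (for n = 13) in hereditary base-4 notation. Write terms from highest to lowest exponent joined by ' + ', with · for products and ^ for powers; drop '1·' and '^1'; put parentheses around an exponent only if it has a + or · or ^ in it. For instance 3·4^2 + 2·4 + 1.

step 0: 13 = 2^(2 + 1) + 2^2 + 1; sub 3 for 2: 3^(3 + 1) + 3^3 + 1; = 109; G_1 = 109−1 = 108
step 1: 108 = 3^(3 + 1) + 3^3; sub 4 for 3: 4^(4 + 1) + 4^4; = 1280; G_2 = 1280−1 = 1279
step 2: 1279 = 4^(4 + 1) + 3·4^3 + 3·4^2 + 3·4 + 3; sub 5 for 4: 5^(5 + 1) + 3·5^3 + 3·5^2 + 3·5 + 3; = 16093; G_3 = 16093−1 = 16092

4^(4 + 1) + 3·4^3 + 3·4^2 + 3·4 + 3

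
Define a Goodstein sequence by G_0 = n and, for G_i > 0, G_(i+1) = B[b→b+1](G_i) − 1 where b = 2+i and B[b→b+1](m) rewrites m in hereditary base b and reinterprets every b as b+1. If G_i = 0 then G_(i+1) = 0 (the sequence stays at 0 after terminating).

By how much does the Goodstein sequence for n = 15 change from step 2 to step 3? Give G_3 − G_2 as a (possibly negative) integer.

17469

[0] 15 ≡ 2^(2 + 1) + 2^2 + 2 + 1 (base 2). Lift 3: 112. −1: 111.
[1] 111 ≡ 3^(3 + 1) + 3^3 + 3 (base 3). Lift 4: 1284. −1: 1283.
[2] 1283 ≡ 4^(4 + 1) + 4^4 + 3 (base 4). Lift 5: 18753. −1: 18752.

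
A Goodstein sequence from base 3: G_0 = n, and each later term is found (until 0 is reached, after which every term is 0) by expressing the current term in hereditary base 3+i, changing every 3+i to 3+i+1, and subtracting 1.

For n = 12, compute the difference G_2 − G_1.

base 3: 12 = 3^2 + 3; at 4: 4^2 + 4 = 20; next = 19
base 4: 19 = 4^2 + 3; at 5: 5^2 + 3 = 28; next = 27

8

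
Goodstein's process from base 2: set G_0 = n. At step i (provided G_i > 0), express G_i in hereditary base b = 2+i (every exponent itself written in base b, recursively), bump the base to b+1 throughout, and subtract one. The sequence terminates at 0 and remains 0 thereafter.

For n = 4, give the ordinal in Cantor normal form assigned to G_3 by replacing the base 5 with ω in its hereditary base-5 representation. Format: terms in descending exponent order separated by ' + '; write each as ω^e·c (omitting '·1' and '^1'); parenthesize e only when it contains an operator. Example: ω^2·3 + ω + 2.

ω^2·2 + ω·2

G_0 = 4. HB_2(4) = 2^2. Bump = 27. G_1 = 26.
G_1 = 26. HB_3(26) = 2·3^2 + 2·3 + 2. Bump = 42. G_2 = 41.
G_2 = 41. HB_4(41) = 2·4^2 + 2·4 + 1. Bump = 61. G_3 = 60.
G_3 = 60. HB_5(60) = 2·5^2 + 2·5. Bump = 84. G_4 = 83.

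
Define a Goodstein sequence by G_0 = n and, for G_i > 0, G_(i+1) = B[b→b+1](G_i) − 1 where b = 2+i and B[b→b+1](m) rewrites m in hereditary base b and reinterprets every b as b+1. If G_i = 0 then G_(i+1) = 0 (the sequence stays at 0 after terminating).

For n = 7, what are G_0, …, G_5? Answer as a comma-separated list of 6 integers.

7, 30, 259, 3127, 46657, 823543

i=0: 7 = 2^2 + 2 + 1 (b=2); 2→3: 3^3 + 3 + 1 = 31; 31−1 = 30
i=1: 30 = 3^3 + 3 (b=3); 3→4: 4^4 + 4 = 260; 260−1 = 259
i=2: 259 = 4^4 + 3 (b=4); 4→5: 5^5 + 3 = 3128; 3128−1 = 3127
i=3: 3127 = 5^5 + 2 (b=5); 5→6: 6^6 + 2 = 46658; 46658−1 = 46657
i=4: 46657 = 6^6 + 1 (b=6); 6→7: 7^7 + 1 = 823544; 823544−1 = 823543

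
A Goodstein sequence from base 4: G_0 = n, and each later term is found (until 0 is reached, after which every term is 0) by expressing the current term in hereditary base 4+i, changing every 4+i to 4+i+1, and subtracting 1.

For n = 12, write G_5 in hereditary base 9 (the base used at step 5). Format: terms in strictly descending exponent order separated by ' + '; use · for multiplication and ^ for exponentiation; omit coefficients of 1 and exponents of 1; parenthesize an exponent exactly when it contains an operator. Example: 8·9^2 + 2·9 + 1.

[0] 12 ≡ 3·4 (base 4). Lift 5: 15. −1: 14.
[1] 14 ≡ 2·5 + 4 (base 5). Lift 6: 16. −1: 15.
[2] 15 ≡ 2·6 + 3 (base 6). Lift 7: 17. −1: 16.
[3] 16 ≡ 2·7 + 2 (base 7). Lift 8: 18. −1: 17.
[4] 17 ≡ 2·8 + 1 (base 8). Lift 9: 19. −1: 18.
[5] 18 ≡ 2·9 (base 9). Lift 10: 20. −1: 19.

2·9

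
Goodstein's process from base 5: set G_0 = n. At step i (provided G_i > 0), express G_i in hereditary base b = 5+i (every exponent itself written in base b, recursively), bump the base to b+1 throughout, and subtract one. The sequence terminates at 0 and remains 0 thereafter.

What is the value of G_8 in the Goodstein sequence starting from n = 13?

17

[0] 13 ≡ 2·5 + 3 (base 5). Lift 6: 15. −1: 14.
[1] 14 ≡ 2·6 + 2 (base 6). Lift 7: 16. −1: 15.
[2] 15 ≡ 2·7 + 1 (base 7). Lift 8: 17. −1: 16.
[3] 16 ≡ 2·8 (base 8). Lift 9: 18. −1: 17.
[4] 17 ≡ 9 + 8 (base 9). Lift 10: 18. −1: 17.
[5] 17 ≡ 10 + 7 (base 10). Lift 11: 18. −1: 17.
[6] 17 ≡ 11 + 6 (base 11). Lift 12: 18. −1: 17.
[7] 17 ≡ 12 + 5 (base 12). Lift 13: 18. −1: 17.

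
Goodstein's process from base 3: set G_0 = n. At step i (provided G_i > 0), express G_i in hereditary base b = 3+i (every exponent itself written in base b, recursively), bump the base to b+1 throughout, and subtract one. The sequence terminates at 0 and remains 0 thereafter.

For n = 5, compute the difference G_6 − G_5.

-1

G_0 = 5. HB_3(5) = 3 + 2. Bump = 6. G_1 = 5.
G_1 = 5. HB_4(5) = 4 + 1. Bump = 6. G_2 = 5.
G_2 = 5. HB_5(5) = 5. Bump = 6. G_3 = 5.
G_3 = 5. HB_6(5) = 5. Bump = 5. G_4 = 4.
G_4 = 4. HB_7(4) = 4. Bump = 4. G_5 = 3.
G_5 = 3. HB_8(3) = 3. Bump = 3. G_6 = 2.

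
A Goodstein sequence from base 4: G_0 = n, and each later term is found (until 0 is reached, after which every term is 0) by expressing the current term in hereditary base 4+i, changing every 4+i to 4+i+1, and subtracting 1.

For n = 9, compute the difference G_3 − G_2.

G_0=9  [base 4] 2·4 + 1  →[4↦5]→  2·5 + 1 = 11  −1 ⇒ G_1=10
G_1=10  [base 5] 2·5  →[5↦6]→  2·6 = 12  −1 ⇒ G_2=11
G_2=11  [base 6] 6 + 5  →[6↦7]→  7 + 5 = 12  −1 ⇒ G_3=11

0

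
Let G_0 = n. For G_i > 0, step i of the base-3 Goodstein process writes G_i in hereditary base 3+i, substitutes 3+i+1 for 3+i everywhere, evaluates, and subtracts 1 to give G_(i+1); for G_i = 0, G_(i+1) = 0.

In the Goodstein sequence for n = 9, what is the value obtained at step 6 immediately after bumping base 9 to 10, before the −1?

9 —HB3→ 3^2 —bump→ 4^2 = 16 —(−1)→ 15
15 —HB4→ 3·4 + 3 —bump→ 3·5 + 3 = 18 —(−1)→ 17
17 —HB5→ 3·5 + 2 —bump→ 3·6 + 2 = 20 —(−1)→ 19
19 —HB6→ 3·6 + 1 —bump→ 3·7 + 1 = 22 —(−1)→ 21
21 —HB7→ 3·7 —bump→ 3·8 = 24 —(−1)→ 23
23 —HB8→ 2·8 + 7 —bump→ 2·9 + 7 = 25 —(−1)→ 24
24 —HB9→ 2·9 + 6 —bump→ 2·10 + 6 = 26 —(−1)→ 25

26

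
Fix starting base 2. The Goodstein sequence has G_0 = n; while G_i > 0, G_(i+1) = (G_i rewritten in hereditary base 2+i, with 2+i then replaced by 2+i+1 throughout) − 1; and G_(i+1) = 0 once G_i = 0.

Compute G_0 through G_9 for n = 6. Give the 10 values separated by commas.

6, 29, 257, 3125, 46655, 98039, 187243, 332147, 555551, 885775

step 0: 6 = 2^2 + 2; sub 3 for 2: 3^3 + 3; = 30; G_1 = 30−1 = 29
step 1: 29 = 3^3 + 2; sub 4 for 3: 4^4 + 2; = 258; G_2 = 258−1 = 257
step 2: 257 = 4^4 + 1; sub 5 for 4: 5^5 + 1; = 3126; G_3 = 3126−1 = 3125
step 3: 3125 = 5^5; sub 6 for 5: 6^6; = 46656; G_4 = 46656−1 = 46655
step 4: 46655 = 5·6^5 + 5·6^4 + 5·6^3 + 5·6^2 + 5·6 + 5; sub 7 for 6: 5·7^5 + 5·7^4 + 5·7^3 + 5·7^2 + 5·7 + 5; = 98040; G_5 = 98040−1 = 98039
step 5: 98039 = 5·7^5 + 5·7^4 + 5·7^3 + 5·7^2 + 5·7 + 4; sub 8 for 7: 5·8^5 + 5·8^4 + 5·8^3 + 5·8^2 + 5·8 + 4; = 187244; G_6 = 187244−1 = 187243
step 6: 187243 = 5·8^5 + 5·8^4 + 5·8^3 + 5·8^2 + 5·8 + 3; sub 9 for 8: 5·9^5 + 5·9^4 + 5·9^3 + 5·9^2 + 5·9 + 3; = 332148; G_7 = 332148−1 = 332147
step 7: 332147 = 5·9^5 + 5·9^4 + 5·9^3 + 5·9^2 + 5·9 + 2; sub 10 for 9: 5·10^5 + 5·10^4 + 5·10^3 + 5·10^2 + 5·10 + 2; = 555552; G_8 = 555552−1 = 555551
step 8: 555551 = 5·10^5 + 5·10^4 + 5·10^3 + 5·10^2 + 5·10 + 1; sub 11 for 10: 5·11^5 + 5·11^4 + 5·11^3 + 5·11^2 + 5·11 + 1; = 885776; G_9 = 885776−1 = 885775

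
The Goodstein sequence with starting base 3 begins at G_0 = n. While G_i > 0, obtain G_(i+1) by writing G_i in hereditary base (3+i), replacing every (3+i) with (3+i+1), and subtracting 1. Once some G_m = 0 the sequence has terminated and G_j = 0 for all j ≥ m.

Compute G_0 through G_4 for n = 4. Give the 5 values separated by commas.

[0] 4 ≡ 3 + 1 (base 3). Lift 4: 5. −1: 4.
[1] 4 ≡ 4 (base 4). Lift 5: 5. −1: 4.
[2] 4 ≡ 4 (base 5). Lift 6: 4. −1: 3.
[3] 3 ≡ 3 (base 6). Lift 7: 3. −1: 2.

4, 4, 4, 3, 2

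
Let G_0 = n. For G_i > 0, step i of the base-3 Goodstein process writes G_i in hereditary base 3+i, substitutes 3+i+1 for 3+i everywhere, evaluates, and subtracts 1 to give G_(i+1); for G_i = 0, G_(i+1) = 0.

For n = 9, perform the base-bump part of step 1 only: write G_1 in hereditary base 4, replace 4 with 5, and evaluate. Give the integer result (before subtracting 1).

18

(0) 9|_3 = 3^2 ↦ 4^2|_4 = 16 ⇒ 15
(1) 15|_4 = 3·4 + 3 ↦ 3·5 + 3|_5 = 18 ⇒ 17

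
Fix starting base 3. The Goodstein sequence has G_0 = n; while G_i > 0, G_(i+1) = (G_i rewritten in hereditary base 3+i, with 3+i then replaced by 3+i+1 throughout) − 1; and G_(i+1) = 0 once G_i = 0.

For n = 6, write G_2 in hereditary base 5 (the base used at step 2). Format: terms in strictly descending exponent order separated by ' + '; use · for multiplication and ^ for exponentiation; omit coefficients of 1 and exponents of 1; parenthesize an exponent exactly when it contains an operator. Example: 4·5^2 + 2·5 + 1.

G_0 = 6. HB_3(6) = 2·3. Bump = 8. G_1 = 7.
G_1 = 7. HB_4(7) = 4 + 3. Bump = 8. G_2 = 7.
G_2 = 7. HB_5(7) = 5 + 2. Bump = 8. G_3 = 7.

5 + 2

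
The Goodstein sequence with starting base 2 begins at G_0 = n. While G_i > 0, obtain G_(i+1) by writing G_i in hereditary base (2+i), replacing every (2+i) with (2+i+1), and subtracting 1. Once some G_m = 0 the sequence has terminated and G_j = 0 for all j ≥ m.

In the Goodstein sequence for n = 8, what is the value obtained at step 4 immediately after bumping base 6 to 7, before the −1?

1647196

i=0: 8 = 2^(2 + 1) (b=2); 2→3: 3^(3 + 1) = 81; 81−1 = 80
i=1: 80 = 2·3^3 + 2·3^2 + 2·3 + 2 (b=3); 3→4: 2·4^4 + 2·4^2 + 2·4 + 2 = 554; 554−1 = 553
i=2: 553 = 2·4^4 + 2·4^2 + 2·4 + 1 (b=4); 4→5: 2·5^5 + 2·5^2 + 2·5 + 1 = 6311; 6311−1 = 6310
i=3: 6310 = 2·5^5 + 2·5^2 + 2·5 (b=5); 5→6: 2·6^6 + 2·6^2 + 2·6 = 93396; 93396−1 = 93395
i=4: 93395 = 2·6^6 + 2·6^2 + 6 + 5 (b=6); 6→7: 2·7^7 + 2·7^2 + 7 + 5 = 1647196; 1647196−1 = 1647195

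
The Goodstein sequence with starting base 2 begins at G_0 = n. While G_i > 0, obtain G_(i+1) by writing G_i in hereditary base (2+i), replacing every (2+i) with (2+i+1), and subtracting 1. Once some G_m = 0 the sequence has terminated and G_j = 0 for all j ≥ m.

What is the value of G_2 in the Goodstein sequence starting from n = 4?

41

(0) 4|_2 = 2^2 ↦ 3^3|_3 = 27 ⇒ 26
(1) 26|_3 = 2·3^2 + 2·3 + 2 ↦ 2·4^2 + 2·4 + 2|_4 = 42 ⇒ 41
(2) 41|_4 = 2·4^2 + 2·4 + 1 ↦ 2·5^2 + 2·5 + 1|_5 = 61 ⇒ 60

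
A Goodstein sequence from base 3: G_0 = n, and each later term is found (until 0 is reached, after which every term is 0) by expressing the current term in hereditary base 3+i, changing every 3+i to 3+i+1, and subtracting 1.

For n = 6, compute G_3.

G_0=6  [base 3] 2·3  →[3↦4]→  2·4 = 8  −1 ⇒ G_1=7
G_1=7  [base 4] 4 + 3  →[4↦5]→  5 + 3 = 8  −1 ⇒ G_2=7
G_2=7  [base 5] 5 + 2  →[5↦6]→  6 + 2 = 8  −1 ⇒ G_3=7
G_3=7  [base 6] 6 + 1  →[6↦7]→  7 + 1 = 8  −1 ⇒ G_4=7

7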